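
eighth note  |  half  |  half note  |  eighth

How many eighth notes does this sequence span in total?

10

Working in eighth notes: eighth note = 1; half = 4; half note = 4; eighth = 1.
Altogether 1 + 4 + 4 + 1 = 10 eighth notes.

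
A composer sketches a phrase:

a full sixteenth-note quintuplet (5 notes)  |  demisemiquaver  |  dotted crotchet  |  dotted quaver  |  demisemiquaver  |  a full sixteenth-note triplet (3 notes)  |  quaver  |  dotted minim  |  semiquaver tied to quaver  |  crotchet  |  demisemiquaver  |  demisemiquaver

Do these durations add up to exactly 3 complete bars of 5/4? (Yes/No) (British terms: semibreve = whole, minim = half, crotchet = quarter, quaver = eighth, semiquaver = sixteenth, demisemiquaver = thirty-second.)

One bar of 5/4 = 40 thirty-second notes, so 3 bars = 120.
Working in thirty-second notes: a full sixteenth-note quintuplet (5 notes) (five quintuplet sixteenths span one quarter) = 8; demisemiquaver = 1; dotted crotchet = 12; dotted quaver = 6; demisemiquaver = 1; a full sixteenth-note triplet (3 notes) (three triplet sixteenths span one eighth) = 4; quaver = 4; dotted minim = 24; semiquaver tied to quaver (semiquaver + quaver) = 6; crotchet = 8; demisemiquaver = 1; demisemiquaver = 1.
Total: 8 + 1 + 12 + 6 + 1 + 4 + 4 + 24 + 6 + 8 + 1 + 1 = 76.
76 falls short of 120, so the answer is No.

No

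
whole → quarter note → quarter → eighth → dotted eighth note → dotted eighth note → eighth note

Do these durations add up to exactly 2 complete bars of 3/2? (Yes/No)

One bar of 3/2 = 24 sixteenth notes, so 2 bars = 48.
Each duration in sixteenth notes: whole = 16; quarter note = 4; quarter = 4; eighth = 2; dotted eighth note = 3; dotted eighth note = 3; eighth note = 2.
Sum: 16 + 4 + 4 + 2 + 3 + 3 + 2 = 34.
34 falls short of 48, so the answer is No.

No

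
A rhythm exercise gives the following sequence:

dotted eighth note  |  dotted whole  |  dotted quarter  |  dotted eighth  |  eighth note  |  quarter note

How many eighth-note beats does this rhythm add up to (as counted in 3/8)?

One eighth-note beat = 2 sixteenth notes.
Convert each value to sixteenth notes: dotted eighth note = 3; dotted whole = 24; dotted quarter = 6; dotted eighth = 3; eighth note = 2; quarter note = 4.
Sum: 3 + 24 + 6 + 3 + 2 + 4 = 42.
42 ÷ 2 = 21 beats.

21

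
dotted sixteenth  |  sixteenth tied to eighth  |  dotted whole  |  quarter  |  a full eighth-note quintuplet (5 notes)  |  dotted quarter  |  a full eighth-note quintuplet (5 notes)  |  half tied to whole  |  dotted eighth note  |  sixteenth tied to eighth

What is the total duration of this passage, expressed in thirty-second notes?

169

Working in thirty-second notes: dotted sixteenth = 3; sixteenth tied to eighth (sixteenth + eighth) = 6; dotted whole = 48; quarter = 8; a full eighth-note quintuplet (5 notes) (five quintuplet eighths span one half) = 16; dotted quarter = 12; a full eighth-note quintuplet (5 notes) (five quintuplet eighths span one half) = 16; half tied to whole (half + whole) = 48; dotted eighth note = 6; sixteenth tied to eighth (sixteenth + eighth) = 6.
Sum: 3 + 6 + 48 + 8 + 16 + 12 + 16 + 48 + 6 + 6 = 169 thirty-second notes.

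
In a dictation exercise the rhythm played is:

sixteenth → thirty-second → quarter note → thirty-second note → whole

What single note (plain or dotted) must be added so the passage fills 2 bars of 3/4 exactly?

eighth note

2 bars of 3/4 = 48 thirty-second notes.
Express everything in thirty-second notes: sixteenth = 2; thirty-second = 1; quarter note = 8; thirty-second note = 1; whole = 32.
Sum: 2 + 1 + 8 + 1 + 32 = 44.
Remaining: 48 − 44 = 4 thirty-second notes, which is a eighth note.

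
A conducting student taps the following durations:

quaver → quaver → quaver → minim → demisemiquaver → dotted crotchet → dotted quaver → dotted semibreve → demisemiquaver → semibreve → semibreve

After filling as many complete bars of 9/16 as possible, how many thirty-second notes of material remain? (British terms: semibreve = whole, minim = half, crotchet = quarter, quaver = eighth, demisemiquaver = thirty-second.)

One bar of 9/16 = 18 thirty-second notes.
Convert each value to thirty-second notes: quaver = 4; quaver = 4; quaver = 4; minim = 16; demisemiquaver = 1; dotted crotchet = 12; dotted quaver = 6; dotted semibreve = 48; demisemiquaver = 1; semibreve = 32; semibreve = 32.
Adding: 4 + 4 + 4 + 16 + 1 + 12 + 6 + 48 + 1 + 32 + 32 = 160.
160 ÷ 18 = 8 complete bars with 16 thirty-second notes remaining.

16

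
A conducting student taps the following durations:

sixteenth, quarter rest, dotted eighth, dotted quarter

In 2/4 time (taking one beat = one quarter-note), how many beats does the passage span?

One quarter-note beat = 4 sixteenth notes.
Working in sixteenth notes: sixteenth = 1; quarter rest = 4; dotted eighth = 3; dotted quarter = 6.
Altogether 1 + 4 + 3 + 6 = 14.
14 ÷ 4 = 3.5 beats.

3.5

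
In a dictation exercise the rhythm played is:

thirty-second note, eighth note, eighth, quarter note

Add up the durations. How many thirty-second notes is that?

Working in thirty-second notes: thirty-second note = 1; eighth note = 4; eighth = 4; quarter note = 8.
Altogether 1 + 4 + 4 + 8 = 17 thirty-second notes.

17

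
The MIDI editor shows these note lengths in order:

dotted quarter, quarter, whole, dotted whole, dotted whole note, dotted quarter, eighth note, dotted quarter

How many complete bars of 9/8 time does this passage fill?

One bar of 9/8 = 9 eighth notes.
Convert each value to eighth notes: dotted quarter = 3; quarter = 2; whole = 8; dotted whole = 12; dotted whole note = 12; dotted quarter = 3; eighth note = 1; dotted quarter = 3.
Altogether 3 + 2 + 8 + 12 + 12 + 3 + 1 + 3 = 44.
44 ÷ 9 = 4 complete bars with 8 left over.

4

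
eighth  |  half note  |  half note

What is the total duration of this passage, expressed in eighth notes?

Convert each value to eighth notes: eighth = 1; half note = 4; half note = 4.
Adding: 1 + 4 + 4 = 9 eighth notes.

9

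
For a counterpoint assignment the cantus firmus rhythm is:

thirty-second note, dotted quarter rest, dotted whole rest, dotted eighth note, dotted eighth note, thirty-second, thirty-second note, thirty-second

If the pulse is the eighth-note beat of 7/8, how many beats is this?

One eighth-note beat = 4 thirty-second notes.
Express everything in thirty-second notes: thirty-second note = 1; dotted quarter rest = 12; dotted whole rest = 48; dotted eighth note = 6; dotted eighth note = 6; thirty-second = 1; thirty-second note = 1; thirty-second = 1.
Sum: 1 + 12 + 48 + 6 + 6 + 1 + 1 + 1 = 76.
76 ÷ 4 = 19 beats.

19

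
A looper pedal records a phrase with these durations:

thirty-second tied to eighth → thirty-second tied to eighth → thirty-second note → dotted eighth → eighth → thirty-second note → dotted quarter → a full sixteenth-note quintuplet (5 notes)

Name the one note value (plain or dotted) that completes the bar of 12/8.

dotted eighth note

The bar of 12/8 = 48 thirty-second notes.
Convert each value to thirty-second notes: thirty-second tied to eighth (thirty-second + eighth) = 5; thirty-second tied to eighth (thirty-second + eighth) = 5; thirty-second note = 1; dotted eighth = 6; eighth = 4; thirty-second note = 1; dotted quarter = 12; a full sixteenth-note quintuplet (5 notes) (five quintuplet sixteenths span one quarter) = 8.
Adding: 5 + 5 + 1 + 6 + 4 + 1 + 12 + 8 = 42.
Remaining: 48 − 42 = 6 thirty-second notes, which is a dotted eighth note.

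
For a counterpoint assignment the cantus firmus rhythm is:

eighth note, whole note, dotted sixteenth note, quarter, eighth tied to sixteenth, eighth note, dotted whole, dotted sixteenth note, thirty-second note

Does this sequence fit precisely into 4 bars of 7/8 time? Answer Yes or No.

No

One bar of 7/8 = 28 thirty-second notes, so 4 bars = 112.
Working in thirty-second notes: eighth note = 4; whole note = 32; dotted sixteenth note = 3; quarter = 8; eighth tied to sixteenth (eighth + sixteenth) = 6; eighth note = 4; dotted whole = 48; dotted sixteenth note = 3; thirty-second note = 1.
Total: 4 + 32 + 3 + 8 + 6 + 4 + 48 + 3 + 1 = 109.
109 falls short of 112, so the answer is No.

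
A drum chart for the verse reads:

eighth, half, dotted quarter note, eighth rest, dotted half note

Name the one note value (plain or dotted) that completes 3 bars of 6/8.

dotted quarter note

3 bars of 6/8 = 18 eighth notes.
Each duration in eighth notes: eighth = 1; half = 4; dotted quarter note = 3; eighth rest = 1; dotted half note = 6.
Altogether 1 + 4 + 3 + 1 + 6 = 15.
Remaining: 18 − 15 = 3 eighth notes, which is a dotted quarter note.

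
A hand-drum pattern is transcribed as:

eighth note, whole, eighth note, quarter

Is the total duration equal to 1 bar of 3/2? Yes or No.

Yes

One bar of 3/2 = 12 eighth notes.
Express everything in eighth notes: eighth note = 1; whole = 8; eighth note = 1; quarter = 2.
Altogether 1 + 8 + 1 + 2 = 12.
12 equals 12, so the answer is Yes.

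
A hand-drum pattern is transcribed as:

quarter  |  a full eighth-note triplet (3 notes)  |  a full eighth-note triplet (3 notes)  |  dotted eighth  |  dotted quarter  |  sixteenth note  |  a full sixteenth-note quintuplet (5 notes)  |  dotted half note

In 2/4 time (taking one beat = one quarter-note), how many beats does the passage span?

9.5

One quarter-note beat = 4 sixteenth notes.
Convert each value to sixteenth notes: quarter = 4; a full eighth-note triplet (3 notes) (three triplet eighths span one quarter) = 4; a full eighth-note triplet (3 notes) (three triplet eighths span one quarter) = 4; dotted eighth = 3; dotted quarter = 6; sixteenth note = 1; a full sixteenth-note quintuplet (5 notes) (five quintuplet sixteenths span one quarter) = 4; dotted half note = 12.
Sum: 4 + 4 + 4 + 3 + 6 + 1 + 4 + 12 = 38.
38 ÷ 4 = 9.5 beats.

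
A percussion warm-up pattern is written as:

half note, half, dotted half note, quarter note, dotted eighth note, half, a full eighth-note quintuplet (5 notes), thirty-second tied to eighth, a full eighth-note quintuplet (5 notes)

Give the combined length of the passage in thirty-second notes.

123

Working in thirty-second notes: half note = 16; half = 16; dotted half note = 24; quarter note = 8; dotted eighth note = 6; half = 16; a full eighth-note quintuplet (5 notes) (five quintuplet eighths span one half) = 16; thirty-second tied to eighth (thirty-second + eighth) = 5; a full eighth-note quintuplet (5 notes) (five quintuplet eighths span one half) = 16.
Adding: 16 + 16 + 24 + 8 + 6 + 16 + 16 + 5 + 16 = 123 thirty-second notes.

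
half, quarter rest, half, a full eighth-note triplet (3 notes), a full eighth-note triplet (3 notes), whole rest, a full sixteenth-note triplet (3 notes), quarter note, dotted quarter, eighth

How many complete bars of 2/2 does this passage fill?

One bar of 2/2 = 8 eighth notes.
In eighth notes: half = 4; quarter rest = 2; half = 4; a full eighth-note triplet (3 notes) (three triplet eighths span one quarter) = 2; a full eighth-note triplet (3 notes) (three triplet eighths span one quarter) = 2; whole rest = 8; a full sixteenth-note triplet (3 notes) (three triplet sixteenths span one eighth) = 1; quarter note = 2; dotted quarter = 3; eighth = 1.
Sum: 4 + 2 + 4 + 2 + 2 + 8 + 1 + 2 + 3 + 1 = 29.
29 ÷ 8 = 3 complete bars with 5 left over.

3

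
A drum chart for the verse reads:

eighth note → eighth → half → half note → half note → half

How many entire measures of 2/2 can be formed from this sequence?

One bar of 2/2 = 8 eighth notes.
Convert each value to eighth notes: eighth note = 1; eighth = 1; half = 4; half note = 4; half note = 4; half = 4.
Altogether 1 + 1 + 4 + 4 + 4 + 4 = 18.
18 ÷ 8 = 2 complete bars with 2 left over.

2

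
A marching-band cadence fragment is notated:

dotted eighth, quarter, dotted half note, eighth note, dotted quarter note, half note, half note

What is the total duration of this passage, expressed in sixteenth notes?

43

Express everything in sixteenth notes: dotted eighth = 3; quarter = 4; dotted half note = 12; eighth note = 2; dotted quarter note = 6; half note = 8; half note = 8.
Sum: 3 + 4 + 12 + 2 + 6 + 8 + 8 = 43 sixteenth notes.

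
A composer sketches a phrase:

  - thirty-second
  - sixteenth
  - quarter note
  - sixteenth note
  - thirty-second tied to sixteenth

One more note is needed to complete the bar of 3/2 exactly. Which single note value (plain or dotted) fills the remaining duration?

whole note

The bar of 3/2 = 48 thirty-second notes.
Express everything in thirty-second notes: thirty-second = 1; sixteenth = 2; quarter note = 8; sixteenth note = 2; thirty-second tied to sixteenth (thirty-second + sixteenth) = 3.
Adding: 1 + 2 + 8 + 2 + 3 = 16.
Remaining: 48 − 16 = 32 thirty-second notes, which is a whole note.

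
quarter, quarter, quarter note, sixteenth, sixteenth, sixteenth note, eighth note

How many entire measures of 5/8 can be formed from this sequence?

1

One bar of 5/8 = 10 sixteenth notes.
In sixteenth notes: quarter = 4; quarter = 4; quarter note = 4; sixteenth = 1; sixteenth = 1; sixteenth note = 1; eighth note = 2.
Total: 4 + 4 + 4 + 1 + 1 + 1 + 2 = 17.
17 ÷ 10 = 1 complete bar with 7 left over.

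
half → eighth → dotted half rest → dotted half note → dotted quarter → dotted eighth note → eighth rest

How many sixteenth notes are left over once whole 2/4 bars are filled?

5

One bar of 2/4 = 8 sixteenth notes.
Each duration in sixteenth notes: half = 8; eighth = 2; dotted half rest = 12; dotted half note = 12; dotted quarter = 6; dotted eighth note = 3; eighth rest = 2.
Altogether 8 + 2 + 12 + 12 + 6 + 3 + 2 = 45.
45 ÷ 8 = 5 complete bars with 5 sixteenth notes remaining.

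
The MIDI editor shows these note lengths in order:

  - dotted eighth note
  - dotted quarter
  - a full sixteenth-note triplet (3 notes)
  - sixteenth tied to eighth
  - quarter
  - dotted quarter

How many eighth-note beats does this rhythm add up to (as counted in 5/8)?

One eighth-note beat = 2 sixteenth notes.
Express everything in sixteenth notes: dotted eighth note = 3; dotted quarter = 6; a full sixteenth-note triplet (3 notes) (three triplet sixteenths span one eighth) = 2; sixteenth tied to eighth (sixteenth + eighth) = 3; quarter = 4; dotted quarter = 6.
Altogether 3 + 6 + 2 + 3 + 4 + 6 = 24.
24 ÷ 2 = 12 beats.

12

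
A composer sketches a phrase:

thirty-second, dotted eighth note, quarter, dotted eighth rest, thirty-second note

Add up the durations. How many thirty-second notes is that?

Each duration in thirty-second notes: thirty-second = 1; dotted eighth note = 6; quarter = 8; dotted eighth rest = 6; thirty-second note = 1.
Altogether 1 + 6 + 8 + 6 + 1 = 22 thirty-second notes.

22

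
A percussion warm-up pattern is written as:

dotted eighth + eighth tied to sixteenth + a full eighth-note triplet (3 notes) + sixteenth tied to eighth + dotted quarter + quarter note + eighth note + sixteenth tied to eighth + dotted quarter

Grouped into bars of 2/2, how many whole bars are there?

One bar of 2/2 = 16 sixteenth notes.
Convert each value to sixteenth notes: dotted eighth = 3; eighth tied to sixteenth (eighth + sixteenth) = 3; a full eighth-note triplet (3 notes) (three triplet eighths span one quarter) = 4; sixteenth tied to eighth (sixteenth + eighth) = 3; dotted quarter = 6; quarter note = 4; eighth note = 2; sixteenth tied to eighth (sixteenth + eighth) = 3; dotted quarter = 6.
Adding: 3 + 3 + 4 + 3 + 6 + 4 + 2 + 3 + 6 = 34.
34 ÷ 16 = 2 complete bars with 2 left over.

2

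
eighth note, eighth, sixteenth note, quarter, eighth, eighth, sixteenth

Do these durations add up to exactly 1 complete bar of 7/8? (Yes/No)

One bar of 7/8 = 14 sixteenth notes.
Each duration in sixteenth notes: eighth note = 2; eighth = 2; sixteenth note = 1; quarter = 4; eighth = 2; eighth = 2; sixteenth = 1.
Altogether 2 + 2 + 1 + 4 + 2 + 2 + 1 = 14.
14 equals 14, so the answer is Yes.

Yes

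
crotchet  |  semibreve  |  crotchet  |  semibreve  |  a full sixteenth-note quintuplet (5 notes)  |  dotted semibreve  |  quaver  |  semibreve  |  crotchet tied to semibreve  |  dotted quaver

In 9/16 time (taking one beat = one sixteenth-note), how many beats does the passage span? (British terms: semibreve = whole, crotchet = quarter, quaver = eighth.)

One sixteenth-note beat = 2 thirty-second notes.
In thirty-second notes: crotchet = 8; semibreve = 32; crotchet = 8; semibreve = 32; a full sixteenth-note quintuplet (5 notes) (five quintuplet sixteenths span one quarter) = 8; dotted semibreve = 48; quaver = 4; semibreve = 32; crotchet tied to semibreve (crotchet + semibreve) = 40; dotted quaver = 6.
Total: 8 + 32 + 8 + 32 + 8 + 48 + 4 + 32 + 40 + 6 = 218.
218 ÷ 2 = 109 beats.

109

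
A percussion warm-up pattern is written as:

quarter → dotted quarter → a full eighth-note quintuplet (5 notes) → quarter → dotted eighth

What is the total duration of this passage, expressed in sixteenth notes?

25

Express everything in sixteenth notes: quarter = 4; dotted quarter = 6; a full eighth-note quintuplet (5 notes) (five quintuplet eighths span one half) = 8; quarter = 4; dotted eighth = 3.
Sum: 4 + 6 + 8 + 4 + 3 = 25 sixteenth notes.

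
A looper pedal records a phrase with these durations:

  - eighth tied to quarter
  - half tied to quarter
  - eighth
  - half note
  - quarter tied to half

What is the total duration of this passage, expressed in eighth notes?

Convert each value to eighth notes: eighth tied to quarter (eighth + quarter) = 3; half tied to quarter (half + quarter) = 6; eighth = 1; half note = 4; quarter tied to half (quarter + half) = 6.
Altogether 3 + 6 + 1 + 4 + 6 = 20 eighth notes.

20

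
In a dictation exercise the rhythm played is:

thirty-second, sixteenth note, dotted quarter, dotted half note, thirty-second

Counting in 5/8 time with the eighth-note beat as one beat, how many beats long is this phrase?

10

One eighth-note beat = 4 thirty-second notes.
Convert each value to thirty-second notes: thirty-second = 1; sixteenth note = 2; dotted quarter = 12; dotted half note = 24; thirty-second = 1.
Altogether 1 + 2 + 12 + 24 + 1 = 40.
40 ÷ 4 = 10 beats.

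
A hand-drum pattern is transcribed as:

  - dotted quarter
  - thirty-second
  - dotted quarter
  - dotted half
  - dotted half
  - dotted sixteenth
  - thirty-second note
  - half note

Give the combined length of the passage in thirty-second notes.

93

Express everything in thirty-second notes: dotted quarter = 12; thirty-second = 1; dotted quarter = 12; dotted half = 24; dotted half = 24; dotted sixteenth = 3; thirty-second note = 1; half note = 16.
Adding: 12 + 1 + 12 + 24 + 24 + 3 + 1 + 16 = 93 thirty-second notes.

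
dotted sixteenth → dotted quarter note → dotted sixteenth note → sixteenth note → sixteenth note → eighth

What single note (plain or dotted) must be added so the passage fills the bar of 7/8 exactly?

The bar of 7/8 = 28 thirty-second notes.
Express everything in thirty-second notes: dotted sixteenth = 3; dotted quarter note = 12; dotted sixteenth note = 3; sixteenth note = 2; sixteenth note = 2; eighth = 4.
Adding: 3 + 12 + 3 + 2 + 2 + 4 = 26.
Remaining: 28 − 26 = 2 thirty-second notes, which is a sixteenth note.

sixteenth note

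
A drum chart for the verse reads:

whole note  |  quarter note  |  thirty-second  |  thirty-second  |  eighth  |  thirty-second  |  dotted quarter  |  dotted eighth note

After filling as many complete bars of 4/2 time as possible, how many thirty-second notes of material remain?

1

One bar of 4/2 = 64 thirty-second notes.
Express everything in thirty-second notes: whole note = 32; quarter note = 8; thirty-second = 1; thirty-second = 1; eighth = 4; thirty-second = 1; dotted quarter = 12; dotted eighth note = 6.
Sum: 32 + 8 + 1 + 1 + 4 + 1 + 12 + 6 = 65.
65 ÷ 64 = 1 complete bar with 1 thirty-second note remaining.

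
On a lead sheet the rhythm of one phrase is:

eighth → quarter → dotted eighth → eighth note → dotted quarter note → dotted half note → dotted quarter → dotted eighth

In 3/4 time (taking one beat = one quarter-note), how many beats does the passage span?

9.5

One quarter-note beat = 4 sixteenth notes.
Convert each value to sixteenth notes: eighth = 2; quarter = 4; dotted eighth = 3; eighth note = 2; dotted quarter note = 6; dotted half note = 12; dotted quarter = 6; dotted eighth = 3.
Adding: 2 + 4 + 3 + 2 + 6 + 12 + 6 + 3 = 38.
38 ÷ 4 = 9.5 beats.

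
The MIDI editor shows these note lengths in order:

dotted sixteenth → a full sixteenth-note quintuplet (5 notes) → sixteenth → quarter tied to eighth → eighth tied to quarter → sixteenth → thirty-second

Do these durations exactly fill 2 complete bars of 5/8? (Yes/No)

Yes

One bar of 5/8 = 20 thirty-second notes, so 2 bars = 40.
Each duration in thirty-second notes: dotted sixteenth = 3; a full sixteenth-note quintuplet (5 notes) (five quintuplet sixteenths span one quarter) = 8; sixteenth = 2; quarter tied to eighth (quarter + eighth) = 12; eighth tied to quarter (eighth + quarter) = 12; sixteenth = 2; thirty-second = 1.
Adding: 3 + 8 + 2 + 12 + 12 + 2 + 1 = 40.
40 equals 40, so the answer is Yes.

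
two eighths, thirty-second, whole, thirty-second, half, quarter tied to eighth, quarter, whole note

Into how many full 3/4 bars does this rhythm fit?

4

One bar of 3/4 = 24 thirty-second notes.
Each duration in thirty-second notes: eighth = 4; eighth = 4; thirty-second = 1; whole = 32; thirty-second = 1; half = 16; quarter tied to eighth (quarter + eighth) = 12; quarter = 8; whole note = 32.
Adding: 4 + 4 + 1 + 32 + 1 + 16 + 12 + 8 + 32 = 110.
110 ÷ 24 = 4 complete bars with 14 left over.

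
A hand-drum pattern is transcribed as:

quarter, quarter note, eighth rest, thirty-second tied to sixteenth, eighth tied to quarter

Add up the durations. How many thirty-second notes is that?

Convert each value to thirty-second notes: quarter = 8; quarter note = 8; eighth rest = 4; thirty-second tied to sixteenth (thirty-second + sixteenth) = 3; eighth tied to quarter (eighth + quarter) = 12.
Adding: 8 + 8 + 4 + 3 + 12 = 35 thirty-second notes.

35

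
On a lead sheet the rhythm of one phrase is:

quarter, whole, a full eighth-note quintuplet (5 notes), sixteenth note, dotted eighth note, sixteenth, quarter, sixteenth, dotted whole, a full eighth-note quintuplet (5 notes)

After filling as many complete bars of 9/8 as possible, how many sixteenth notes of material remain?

16

One bar of 9/8 = 18 sixteenth notes.
Express everything in sixteenth notes: quarter = 4; whole = 16; a full eighth-note quintuplet (5 notes) (five quintuplet eighths span one half) = 8; sixteenth note = 1; dotted eighth note = 3; sixteenth = 1; quarter = 4; sixteenth = 1; dotted whole = 24; a full eighth-note quintuplet (5 notes) (five quintuplet eighths span one half) = 8.
Adding: 4 + 16 + 8 + 1 + 3 + 1 + 4 + 1 + 24 + 8 = 70.
70 ÷ 18 = 3 complete bars with 16 sixteenth notes remaining.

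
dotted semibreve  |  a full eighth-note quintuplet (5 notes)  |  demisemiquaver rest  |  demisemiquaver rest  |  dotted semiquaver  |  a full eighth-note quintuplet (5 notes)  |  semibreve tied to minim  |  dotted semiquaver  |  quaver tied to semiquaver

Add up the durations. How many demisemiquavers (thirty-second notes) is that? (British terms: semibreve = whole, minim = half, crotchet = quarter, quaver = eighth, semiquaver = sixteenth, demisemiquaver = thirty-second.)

Express everything in thirty-second notes: dotted semibreve = 48; a full eighth-note quintuplet (5 notes) (five quintuplet eighths span one half) = 16; demisemiquaver rest = 1; demisemiquaver rest = 1; dotted semiquaver = 3; a full eighth-note quintuplet (5 notes) (five quintuplet eighths span one half) = 16; semibreve tied to minim (semibreve + minim) = 48; dotted semiquaver = 3; quaver tied to semiquaver (quaver + semiquaver) = 6.
Adding: 48 + 16 + 1 + 1 + 3 + 16 + 48 + 3 + 6 = 142 thirty-second notes.

142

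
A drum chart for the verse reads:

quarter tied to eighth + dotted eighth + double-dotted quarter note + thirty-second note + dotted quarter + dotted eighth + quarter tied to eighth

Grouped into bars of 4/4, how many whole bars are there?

One bar of 4/4 = 32 thirty-second notes.
Each duration in thirty-second notes: quarter tied to eighth (quarter + eighth) = 12; dotted eighth = 6; double-dotted quarter note = 14; thirty-second note = 1; dotted quarter = 12; dotted eighth = 6; quarter tied to eighth (quarter + eighth) = 12.
Altogether 12 + 6 + 14 + 1 + 12 + 6 + 12 = 63.
63 ÷ 32 = 1 complete bar with 31 left over.

1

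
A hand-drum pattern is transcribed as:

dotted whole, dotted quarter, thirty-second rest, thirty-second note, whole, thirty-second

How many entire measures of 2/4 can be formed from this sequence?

5

One bar of 2/4 = 16 thirty-second notes.
Each duration in thirty-second notes: dotted whole = 48; dotted quarter = 12; thirty-second rest = 1; thirty-second note = 1; whole = 32; thirty-second = 1.
Altogether 48 + 12 + 1 + 1 + 32 + 1 = 95.
95 ÷ 16 = 5 complete bars with 15 left over.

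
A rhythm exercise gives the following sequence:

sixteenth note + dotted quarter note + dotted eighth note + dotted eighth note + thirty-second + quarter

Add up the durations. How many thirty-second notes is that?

Each duration in thirty-second notes: sixteenth note = 2; dotted quarter note = 12; dotted eighth note = 6; dotted eighth note = 6; thirty-second = 1; quarter = 8.
Altogether 2 + 12 + 6 + 6 + 1 + 8 = 35 thirty-second notes.

35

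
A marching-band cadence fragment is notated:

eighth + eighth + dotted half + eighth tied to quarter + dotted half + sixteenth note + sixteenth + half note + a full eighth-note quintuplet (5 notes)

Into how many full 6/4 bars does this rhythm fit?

One bar of 6/4 = 24 sixteenth notes.
In sixteenth notes: eighth = 2; eighth = 2; dotted half = 12; eighth tied to quarter (eighth + quarter) = 6; dotted half = 12; sixteenth note = 1; sixteenth = 1; half note = 8; a full eighth-note quintuplet (5 notes) (five quintuplet eighths span one half) = 8.
Altogether 2 + 2 + 12 + 6 + 12 + 1 + 1 + 8 + 8 = 52.
52 ÷ 24 = 2 complete bars with 4 left over.

2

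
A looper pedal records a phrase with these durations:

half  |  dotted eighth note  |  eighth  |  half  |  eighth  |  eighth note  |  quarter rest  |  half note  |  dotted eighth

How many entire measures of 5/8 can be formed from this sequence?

4

One bar of 5/8 = 10 sixteenth notes.
In sixteenth notes: half = 8; dotted eighth note = 3; eighth = 2; half = 8; eighth = 2; eighth note = 2; quarter rest = 4; half note = 8; dotted eighth = 3.
Altogether 8 + 3 + 2 + 8 + 2 + 2 + 4 + 8 + 3 = 40.
40 ÷ 10 = 4 complete bars with 0 left over.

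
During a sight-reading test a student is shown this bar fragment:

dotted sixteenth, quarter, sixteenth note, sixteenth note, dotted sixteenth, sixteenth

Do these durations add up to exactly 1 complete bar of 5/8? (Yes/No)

Yes

One bar of 5/8 = 20 thirty-second notes.
Working in thirty-second notes: dotted sixteenth = 3; quarter = 8; sixteenth note = 2; sixteenth note = 2; dotted sixteenth = 3; sixteenth = 2.
Altogether 3 + 8 + 2 + 2 + 3 + 2 = 20.
20 equals 20, so the answer is Yes.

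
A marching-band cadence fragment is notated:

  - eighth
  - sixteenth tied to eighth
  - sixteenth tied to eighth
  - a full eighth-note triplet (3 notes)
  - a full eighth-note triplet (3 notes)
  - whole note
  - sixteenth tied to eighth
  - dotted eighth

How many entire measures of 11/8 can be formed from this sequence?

One bar of 11/8 = 22 sixteenth notes.
In sixteenth notes: eighth = 2; sixteenth tied to eighth (sixteenth + eighth) = 3; sixteenth tied to eighth (sixteenth + eighth) = 3; a full eighth-note triplet (3 notes) (three triplet eighths span one quarter) = 4; a full eighth-note triplet (3 notes) (three triplet eighths span one quarter) = 4; whole note = 16; sixteenth tied to eighth (sixteenth + eighth) = 3; dotted eighth = 3.
Sum: 2 + 3 + 3 + 4 + 4 + 16 + 3 + 3 = 38.
38 ÷ 22 = 1 complete bar with 16 left over.

1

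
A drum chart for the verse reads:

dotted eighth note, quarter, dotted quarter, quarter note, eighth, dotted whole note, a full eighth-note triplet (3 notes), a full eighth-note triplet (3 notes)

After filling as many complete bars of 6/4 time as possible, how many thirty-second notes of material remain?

One bar of 6/4 = 24 sixteenth notes.
Convert each value to sixteenth notes: dotted eighth note = 3; quarter = 4; dotted quarter = 6; quarter note = 4; eighth = 2; dotted whole note = 24; a full eighth-note triplet (3 notes) (three triplet eighths span one quarter) = 4; a full eighth-note triplet (3 notes) (three triplet eighths span one quarter) = 4.
Sum: 3 + 4 + 6 + 4 + 2 + 24 + 4 + 4 = 51.
51 ÷ 24 = 2 complete bars with 3 sixteenth notes remaining = 6 thirty-second notes.

6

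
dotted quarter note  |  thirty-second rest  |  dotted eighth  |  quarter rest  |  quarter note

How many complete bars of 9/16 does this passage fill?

1

One bar of 9/16 = 18 thirty-second notes.
Express everything in thirty-second notes: dotted quarter note = 12; thirty-second rest = 1; dotted eighth = 6; quarter rest = 8; quarter note = 8.
Altogether 12 + 1 + 6 + 8 + 8 = 35.
35 ÷ 18 = 1 complete bar with 17 left over.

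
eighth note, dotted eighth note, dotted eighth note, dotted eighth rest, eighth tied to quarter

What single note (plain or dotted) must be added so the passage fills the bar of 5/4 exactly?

dotted eighth note

The bar of 5/4 = 20 sixteenth notes.
Working in sixteenth notes: eighth note = 2; dotted eighth note = 3; dotted eighth note = 3; dotted eighth rest = 3; eighth tied to quarter (eighth + quarter) = 6.
Total: 2 + 3 + 3 + 3 + 6 = 17.
Remaining: 20 − 17 = 3 sixteenth notes, which is a dotted eighth note.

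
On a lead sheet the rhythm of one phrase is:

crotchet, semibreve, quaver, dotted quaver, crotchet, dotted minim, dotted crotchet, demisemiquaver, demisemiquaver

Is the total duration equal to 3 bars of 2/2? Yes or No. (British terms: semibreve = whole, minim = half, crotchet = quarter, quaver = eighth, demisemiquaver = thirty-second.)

Yes

One bar of 2/2 = 32 thirty-second notes, so 3 bars = 96.
In thirty-second notes: crotchet = 8; semibreve = 32; quaver = 4; dotted quaver = 6; crotchet = 8; dotted minim = 24; dotted crotchet = 12; demisemiquaver = 1; demisemiquaver = 1.
Altogether 8 + 32 + 4 + 6 + 8 + 24 + 12 + 1 + 1 = 96.
96 equals 96, so the answer is Yes.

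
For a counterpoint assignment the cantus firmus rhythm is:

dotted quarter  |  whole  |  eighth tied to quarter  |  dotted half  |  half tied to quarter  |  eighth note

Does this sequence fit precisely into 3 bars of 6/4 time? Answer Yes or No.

No

One bar of 6/4 = 12 eighth notes, so 3 bars = 36.
Each duration in eighth notes: dotted quarter = 3; whole = 8; eighth tied to quarter (eighth + quarter) = 3; dotted half = 6; half tied to quarter (half + quarter) = 6; eighth note = 1.
Adding: 3 + 8 + 3 + 6 + 6 + 1 = 27.
27 falls short of 36, so the answer is No.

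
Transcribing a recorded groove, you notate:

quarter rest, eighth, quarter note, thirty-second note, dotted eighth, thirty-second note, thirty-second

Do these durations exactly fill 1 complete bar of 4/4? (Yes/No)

No

One bar of 4/4 = 32 thirty-second notes.
In thirty-second notes: quarter rest = 8; eighth = 4; quarter note = 8; thirty-second note = 1; dotted eighth = 6; thirty-second note = 1; thirty-second = 1.
Adding: 8 + 4 + 8 + 1 + 6 + 1 + 1 = 29.
29 falls short of 32, so the answer is No.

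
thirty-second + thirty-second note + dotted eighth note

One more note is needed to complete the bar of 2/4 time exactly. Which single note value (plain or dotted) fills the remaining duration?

The bar of 2/4 = 16 thirty-second notes.
Express everything in thirty-second notes: thirty-second = 1; thirty-second note = 1; dotted eighth note = 6.
Altogether 1 + 1 + 6 = 8.
Remaining: 16 − 8 = 8 thirty-second notes, which is a quarter note.

quarter note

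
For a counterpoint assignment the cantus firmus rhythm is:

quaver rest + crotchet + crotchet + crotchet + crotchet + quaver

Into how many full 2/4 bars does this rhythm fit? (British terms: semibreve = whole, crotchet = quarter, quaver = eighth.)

2

One bar of 2/4 = 4 eighth notes.
In eighth notes: quaver rest = 1; crotchet = 2; crotchet = 2; crotchet = 2; crotchet = 2; quaver = 1.
Altogether 1 + 2 + 2 + 2 + 2 + 1 = 10.
10 ÷ 4 = 2 complete bars with 2 left over.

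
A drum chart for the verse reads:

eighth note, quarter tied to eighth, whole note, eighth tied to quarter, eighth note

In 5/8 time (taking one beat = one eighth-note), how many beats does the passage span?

16

One eighth-note beat = 2 sixteenth notes.
Working in sixteenth notes: eighth note = 2; quarter tied to eighth (quarter + eighth) = 6; whole note = 16; eighth tied to quarter (eighth + quarter) = 6; eighth note = 2.
Total: 2 + 6 + 16 + 6 + 2 = 32.
32 ÷ 2 = 16 beats.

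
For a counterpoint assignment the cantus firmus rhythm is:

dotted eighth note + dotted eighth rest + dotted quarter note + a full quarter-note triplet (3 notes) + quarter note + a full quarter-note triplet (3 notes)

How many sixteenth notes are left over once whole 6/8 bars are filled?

8

One bar of 6/8 = 12 sixteenth notes.
Working in sixteenth notes: dotted eighth note = 3; dotted eighth rest = 3; dotted quarter note = 6; a full quarter-note triplet (3 notes) (three triplet quarters span one half) = 8; quarter note = 4; a full quarter-note triplet (3 notes) (three triplet quarters span one half) = 8.
Total: 3 + 3 + 6 + 8 + 4 + 8 = 32.
32 ÷ 12 = 2 complete bars with 8 sixteenth notes remaining.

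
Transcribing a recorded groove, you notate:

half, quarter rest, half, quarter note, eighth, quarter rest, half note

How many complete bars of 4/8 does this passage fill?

One bar of 4/8 = 4 eighth notes.
Working in eighth notes: half = 4; quarter rest = 2; half = 4; quarter note = 2; eighth = 1; quarter rest = 2; half note = 4.
Adding: 4 + 2 + 4 + 2 + 1 + 2 + 4 = 19.
19 ÷ 4 = 4 complete bars with 3 left over.

4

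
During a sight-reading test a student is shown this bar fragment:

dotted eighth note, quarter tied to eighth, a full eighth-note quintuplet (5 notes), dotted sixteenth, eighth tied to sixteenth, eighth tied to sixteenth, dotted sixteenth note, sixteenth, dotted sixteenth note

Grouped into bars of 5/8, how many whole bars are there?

2

One bar of 5/8 = 20 thirty-second notes.
Each duration in thirty-second notes: dotted eighth note = 6; quarter tied to eighth (quarter + eighth) = 12; a full eighth-note quintuplet (5 notes) (five quintuplet eighths span one half) = 16; dotted sixteenth = 3; eighth tied to sixteenth (eighth + sixteenth) = 6; eighth tied to sixteenth (eighth + sixteenth) = 6; dotted sixteenth note = 3; sixteenth = 2; dotted sixteenth note = 3.
Sum: 6 + 12 + 16 + 3 + 6 + 6 + 3 + 2 + 3 = 57.
57 ÷ 20 = 2 complete bars with 17 left over.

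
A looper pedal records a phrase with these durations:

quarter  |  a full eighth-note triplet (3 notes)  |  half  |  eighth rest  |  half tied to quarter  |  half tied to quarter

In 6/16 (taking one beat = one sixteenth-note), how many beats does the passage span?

42

One sixteenth-note beat = 2 thirty-second notes.
Working in thirty-second notes: quarter = 8; a full eighth-note triplet (3 notes) (three triplet eighths span one quarter) = 8; half = 16; eighth rest = 4; half tied to quarter (half + quarter) = 24; half tied to quarter (half + quarter) = 24.
Sum: 8 + 8 + 16 + 4 + 24 + 24 = 84.
84 ÷ 2 = 42 beats.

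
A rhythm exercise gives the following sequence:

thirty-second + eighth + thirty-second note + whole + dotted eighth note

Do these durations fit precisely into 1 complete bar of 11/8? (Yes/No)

Yes

One bar of 11/8 = 44 thirty-second notes.
Convert each value to thirty-second notes: thirty-second = 1; eighth = 4; thirty-second note = 1; whole = 32; dotted eighth note = 6.
Adding: 1 + 4 + 1 + 32 + 6 = 44.
44 equals 44, so the answer is Yes.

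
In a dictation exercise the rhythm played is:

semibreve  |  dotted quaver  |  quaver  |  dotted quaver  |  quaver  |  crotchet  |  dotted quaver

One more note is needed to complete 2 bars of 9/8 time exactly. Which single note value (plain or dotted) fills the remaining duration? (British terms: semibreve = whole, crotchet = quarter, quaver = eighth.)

dotted eighth note

2 bars of 9/8 = 36 sixteenth notes.
In sixteenth notes: semibreve = 16; dotted quaver = 3; quaver = 2; dotted quaver = 3; quaver = 2; crotchet = 4; dotted quaver = 3.
Adding: 16 + 3 + 2 + 3 + 2 + 4 + 3 = 33.
Remaining: 36 − 33 = 3 sixteenth notes, which is a dotted eighth note.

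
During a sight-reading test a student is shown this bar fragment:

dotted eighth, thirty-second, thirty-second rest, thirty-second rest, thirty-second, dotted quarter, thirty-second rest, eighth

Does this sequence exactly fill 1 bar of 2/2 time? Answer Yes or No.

No

One bar of 2/2 = 32 thirty-second notes.
In thirty-second notes: dotted eighth = 6; thirty-second = 1; thirty-second rest = 1; thirty-second rest = 1; thirty-second = 1; dotted quarter = 12; thirty-second rest = 1; eighth = 4.
Adding: 6 + 1 + 1 + 1 + 1 + 12 + 1 + 4 = 27.
27 falls short of 32, so the answer is No.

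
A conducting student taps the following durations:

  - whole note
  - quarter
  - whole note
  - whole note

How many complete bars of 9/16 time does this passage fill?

5

One bar of 9/16 = 9 sixteenth notes.
Working in sixteenth notes: whole note = 16; quarter = 4; whole note = 16; whole note = 16.
Altogether 16 + 4 + 16 + 16 = 52.
52 ÷ 9 = 5 complete bars with 7 left over.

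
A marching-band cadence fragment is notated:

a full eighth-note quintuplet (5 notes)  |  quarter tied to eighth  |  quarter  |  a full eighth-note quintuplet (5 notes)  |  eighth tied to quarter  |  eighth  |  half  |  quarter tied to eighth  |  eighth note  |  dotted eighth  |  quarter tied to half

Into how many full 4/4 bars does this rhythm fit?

4

One bar of 4/4 = 16 sixteenth notes.
Working in sixteenth notes: a full eighth-note quintuplet (5 notes) (five quintuplet eighths span one half) = 8; quarter tied to eighth (quarter + eighth) = 6; quarter = 4; a full eighth-note quintuplet (5 notes) (five quintuplet eighths span one half) = 8; eighth tied to quarter (eighth + quarter) = 6; eighth = 2; half = 8; quarter tied to eighth (quarter + eighth) = 6; eighth note = 2; dotted eighth = 3; quarter tied to half (quarter + half) = 12.
Sum: 8 + 6 + 4 + 8 + 6 + 2 + 8 + 6 + 2 + 3 + 12 = 65.
65 ÷ 16 = 4 complete bars with 1 left over.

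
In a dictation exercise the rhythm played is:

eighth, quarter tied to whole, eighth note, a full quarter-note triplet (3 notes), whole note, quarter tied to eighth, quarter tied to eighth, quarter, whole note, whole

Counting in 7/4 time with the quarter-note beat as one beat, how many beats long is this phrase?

One quarter-note beat = 2 eighth notes.
In eighth notes: eighth = 1; quarter tied to whole (quarter + whole) = 10; eighth note = 1; a full quarter-note triplet (3 notes) (three triplet quarters span one half) = 4; whole note = 8; quarter tied to eighth (quarter + eighth) = 3; quarter tied to eighth (quarter + eighth) = 3; quarter = 2; whole note = 8; whole = 8.
Total: 1 + 10 + 1 + 4 + 8 + 3 + 3 + 2 + 8 + 8 = 48.
48 ÷ 2 = 24 beats.

24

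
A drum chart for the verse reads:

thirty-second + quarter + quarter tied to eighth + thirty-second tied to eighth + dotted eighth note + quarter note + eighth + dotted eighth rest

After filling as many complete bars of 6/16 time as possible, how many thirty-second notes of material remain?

2

One bar of 6/16 = 12 thirty-second notes.
Each duration in thirty-second notes: thirty-second = 1; quarter = 8; quarter tied to eighth (quarter + eighth) = 12; thirty-second tied to eighth (thirty-second + eighth) = 5; dotted eighth note = 6; quarter note = 8; eighth = 4; dotted eighth rest = 6.
Adding: 1 + 8 + 12 + 5 + 6 + 8 + 4 + 6 = 50.
50 ÷ 12 = 4 complete bars with 2 thirty-second notes remaining.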